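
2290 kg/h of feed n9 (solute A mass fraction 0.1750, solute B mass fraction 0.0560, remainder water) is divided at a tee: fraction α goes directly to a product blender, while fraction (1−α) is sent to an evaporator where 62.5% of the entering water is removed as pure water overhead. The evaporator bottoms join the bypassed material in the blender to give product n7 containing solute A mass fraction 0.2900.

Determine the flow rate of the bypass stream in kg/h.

All 2290×0.175 = 400.75 kg/h of solute A reaches n7, so n7 = 400.75/0.290 = 1381.9 kg/h and vapour = 908.1 kg/h.
The evaporator receives (1−α)·2290 of feed at 0.769 water and removes 0.625 of that water:
0.625×0.769×(1−α)×2290 = 908.1
(1−α) = 908.1/1100.6 = 0.8251;  α = 0.1749.
Bypass flow = 0.1749×2290 = 400.58 kg/h.

400.6 kg/h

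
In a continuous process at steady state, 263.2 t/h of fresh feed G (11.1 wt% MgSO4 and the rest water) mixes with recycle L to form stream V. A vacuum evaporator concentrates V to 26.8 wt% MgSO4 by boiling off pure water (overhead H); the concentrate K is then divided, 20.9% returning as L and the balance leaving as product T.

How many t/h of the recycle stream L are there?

Overall MgSO4 balance (none leaves overhead): MgSO4 in fresh feed = MgSO4 in product, i.e. 263.2×0.111 = (1−0.209)·K·0.268.
K = 29.215/(0.268×0.791) = 137.82 t/h.
Recycle L = 0.209×137.82 = 28.803 t/h.

28.8 t/h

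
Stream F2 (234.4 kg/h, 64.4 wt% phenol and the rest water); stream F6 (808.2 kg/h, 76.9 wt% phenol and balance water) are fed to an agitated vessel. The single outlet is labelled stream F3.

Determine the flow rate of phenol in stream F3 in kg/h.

phenol out = phenol in = 234.4×0.644 + 808.2×0.769 = 772.46 kg/h.

772.5 kg/h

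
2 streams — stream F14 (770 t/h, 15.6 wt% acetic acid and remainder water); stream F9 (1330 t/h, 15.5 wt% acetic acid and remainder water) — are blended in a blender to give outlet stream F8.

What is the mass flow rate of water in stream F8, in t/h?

1774 t/h

water out = water in = 770×0.844 + 1330×0.845 = 1773.7 t/h.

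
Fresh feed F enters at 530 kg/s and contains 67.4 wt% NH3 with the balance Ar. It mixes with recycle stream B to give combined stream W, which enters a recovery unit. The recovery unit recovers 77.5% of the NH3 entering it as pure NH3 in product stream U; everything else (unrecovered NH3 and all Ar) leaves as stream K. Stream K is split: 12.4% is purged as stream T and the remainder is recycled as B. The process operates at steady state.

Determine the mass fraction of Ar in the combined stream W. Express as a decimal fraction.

0.758

Ar enters only via F and leaves only via the purge: 530×0.326 = 0.124×(Ar in K), and the recovery unit passes all Ar, so Ar in W = Ar in K = 1393.4 kg/s.
NH3 in W: m_A = 530×0.674 + (1−0.124)·(1−0.775)·m_A, so m_A = 357.22/0.8029 = 444.91 kg/s.
W = 444.91 + 1393.4 = 1838.3 kg/s.
Ar fraction in W = 1393.4/1838.3 = 0.758.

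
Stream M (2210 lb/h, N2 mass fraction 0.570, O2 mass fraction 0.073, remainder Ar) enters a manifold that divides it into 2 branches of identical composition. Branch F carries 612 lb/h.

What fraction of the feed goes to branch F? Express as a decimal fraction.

0.277

Fraction to F = 612/2210 = 0.2769.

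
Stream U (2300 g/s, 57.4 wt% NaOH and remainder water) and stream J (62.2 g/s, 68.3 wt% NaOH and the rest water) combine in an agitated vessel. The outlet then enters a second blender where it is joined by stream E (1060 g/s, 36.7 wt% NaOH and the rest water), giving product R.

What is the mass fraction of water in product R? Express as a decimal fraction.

0.488

Overall, product flow = 3422.2 g/s.
water in = 2300×0.426 + 62.2×0.317 + 1060×0.633 = 1670.5 g/s.
water fraction in R = 0.488.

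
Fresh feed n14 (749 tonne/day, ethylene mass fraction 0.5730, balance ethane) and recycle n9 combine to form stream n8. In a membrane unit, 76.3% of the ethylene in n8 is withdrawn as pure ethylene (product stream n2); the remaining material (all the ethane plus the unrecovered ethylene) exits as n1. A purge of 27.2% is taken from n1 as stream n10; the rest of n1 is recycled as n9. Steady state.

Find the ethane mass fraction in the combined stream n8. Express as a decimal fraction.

ethane enters only via n14 and leaves only via the purge: 749×0.427 = 0.272×(ethane in n1), and the membrane unit passes all ethane, so ethane in n8 = ethane in n1 = 1175.8 tonne/day.
ethylene in n8: m_A = 749×0.573 + (1−0.272)·(1−0.763)·m_A, so m_A = 429.18/0.8275 = 518.67 tonne/day.
n8 = 518.67 + 1175.8 = 1694.5 tonne/day.
ethane fraction in n8 = 1175.8/1694.5 = 0.6939.

0.6939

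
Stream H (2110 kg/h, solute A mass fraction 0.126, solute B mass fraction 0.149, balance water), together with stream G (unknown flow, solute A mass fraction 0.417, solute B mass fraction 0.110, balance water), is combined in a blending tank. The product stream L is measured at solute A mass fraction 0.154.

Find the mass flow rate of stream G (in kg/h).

Let G be the unknown flow. Total out = 2110 + G.
solute A balance: 265.86 + 0.417·G = 0.154·(2110 + G)
(0.417 − 0.154)·G = 0.154×2110 − 265.86 = 59.08
G = 59.08 / 0.263 = 224.64 kg/h

224.6 kg/h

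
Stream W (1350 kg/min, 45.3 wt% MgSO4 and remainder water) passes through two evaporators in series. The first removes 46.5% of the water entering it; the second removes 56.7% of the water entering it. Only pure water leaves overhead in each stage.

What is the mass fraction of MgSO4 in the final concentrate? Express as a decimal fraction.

0.781

water in feed = 1350×0.547 = 738.45 kg/min.
After stage 1: water left = (1−0.465)×738.45 = 395.07; stream total = 1006.6 kg/min.
After stage 2: water left = (1−0.567)×395.07 = 171.07; final concentrate = 782.62 kg/min.
MgSO4 fraction = 611.55/782.62 = 0.781.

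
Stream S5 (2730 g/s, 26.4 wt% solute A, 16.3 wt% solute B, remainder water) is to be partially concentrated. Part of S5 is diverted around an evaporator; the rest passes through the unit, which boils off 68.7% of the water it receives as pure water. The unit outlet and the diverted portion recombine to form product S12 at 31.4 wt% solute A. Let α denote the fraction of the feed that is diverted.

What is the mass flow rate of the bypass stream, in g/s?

All 2730×0.264 = 720.72 g/s of solute A reaches S12, so S12 = 720.72/0.314 = 2295.3 g/s and vapour = 434.71 g/s.
The evaporator receives (1−α)·2730 of feed at 0.573 water and removes 0.687 of that water:
0.687×0.573×(1−α)×2730 = 434.71
(1−α) = 434.71/1074.7 = 0.4045;  α = 0.5955.
Bypass flow = 0.5955×2730 = 1625.7 g/s.

1626 g/s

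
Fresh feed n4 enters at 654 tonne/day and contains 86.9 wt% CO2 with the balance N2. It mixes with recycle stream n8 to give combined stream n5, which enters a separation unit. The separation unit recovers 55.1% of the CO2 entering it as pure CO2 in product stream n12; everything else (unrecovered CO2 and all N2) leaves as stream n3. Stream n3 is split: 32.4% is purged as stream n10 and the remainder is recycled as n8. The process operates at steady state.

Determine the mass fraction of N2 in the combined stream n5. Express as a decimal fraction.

N2 enters only via n4 and leaves only via the purge: 654×0.131 = 0.324×(N2 in n3), and the separation unit passes all N2, so N2 in n5 = N2 in n3 = 264.43 tonne/day.
CO2 in n5: m_A = 654×0.869 + (1−0.324)·(1−0.551)·m_A, so m_A = 568.33/0.6965 = 816 tonne/day.
n5 = 816 + 264.43 = 1080.4 tonne/day.
N2 fraction in n5 = 264.43/1080.4 = 0.245.

0.245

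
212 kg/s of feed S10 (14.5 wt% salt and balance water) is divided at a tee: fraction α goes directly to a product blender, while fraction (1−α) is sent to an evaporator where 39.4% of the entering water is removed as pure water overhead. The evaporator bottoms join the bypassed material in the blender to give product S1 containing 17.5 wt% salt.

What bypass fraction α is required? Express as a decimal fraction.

All 212×0.145 = 30.74 kg/s of salt reaches S1, so S1 = 30.74/0.175 = 175.66 kg/s and vapour = 36.343 kg/s.
The evaporator receives (1−α)·212 of feed at 0.855 water and removes 0.394 of that water:
0.394×0.855×(1−α)×212 = 36.343
(1−α) = 36.343/71.416 = 0.5089;  α = 0.4911.

0.491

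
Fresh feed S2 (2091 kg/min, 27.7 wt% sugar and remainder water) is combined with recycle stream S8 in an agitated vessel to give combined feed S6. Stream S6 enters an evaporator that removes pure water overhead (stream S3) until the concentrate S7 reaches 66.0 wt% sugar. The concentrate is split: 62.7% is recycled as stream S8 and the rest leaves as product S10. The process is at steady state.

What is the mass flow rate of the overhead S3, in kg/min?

Overall sugar balance (none leaves overhead): sugar in fresh feed = sugar in product, i.e. 2091×0.277 = (1−0.627)·S7·0.660.
S7 = 579.21/(0.660×0.373) = 2352.8 kg/min.
Recycle S8 = 0.627×2352.8 = 1475.2 kg/min.
Combined feed S6 = 2091 + 1475.2 = 3566.2 kg/min.
Overhead S3 = S6 − S7 = 3566.2 − 2352.8 = 1213.4 kg/min.

1213 kg/min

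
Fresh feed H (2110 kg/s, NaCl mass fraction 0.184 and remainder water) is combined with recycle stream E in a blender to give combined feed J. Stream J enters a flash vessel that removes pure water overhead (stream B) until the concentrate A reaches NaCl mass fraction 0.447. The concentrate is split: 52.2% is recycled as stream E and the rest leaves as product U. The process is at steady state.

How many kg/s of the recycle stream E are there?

948.5 kg/s

Overall NaCl balance (none leaves overhead): NaCl in fresh feed = NaCl in product, i.e. 2110×0.184 = (1−0.522)·A·0.447.
A = 388.24/(0.447×0.478) = 1817 kg/s.
Recycle E = 0.522×1817 = 948.5 kg/s.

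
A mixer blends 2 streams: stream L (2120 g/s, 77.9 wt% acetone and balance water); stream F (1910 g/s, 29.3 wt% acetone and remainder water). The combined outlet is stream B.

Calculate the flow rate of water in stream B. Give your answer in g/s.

1819 g/s

water out = water in = 2120×0.221 + 1910×0.707 = 1818.9 g/s.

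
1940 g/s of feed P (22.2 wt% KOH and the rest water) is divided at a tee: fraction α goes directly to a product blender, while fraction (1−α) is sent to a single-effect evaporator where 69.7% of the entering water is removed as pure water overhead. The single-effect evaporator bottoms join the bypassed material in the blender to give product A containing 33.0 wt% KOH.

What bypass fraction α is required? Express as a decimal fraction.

0.396

All 1940×0.222 = 430.68 g/s of KOH reaches A, so A = 430.68/0.330 = 1305.1 g/s and vapour = 634.91 g/s.
The evaporator receives (1−α)·1940 of feed at 0.778 water and removes 0.697 of that water:
0.697×0.778×(1−α)×1940 = 634.91
(1−α) = 634.91/1052 = 0.6035;  α = 0.3965.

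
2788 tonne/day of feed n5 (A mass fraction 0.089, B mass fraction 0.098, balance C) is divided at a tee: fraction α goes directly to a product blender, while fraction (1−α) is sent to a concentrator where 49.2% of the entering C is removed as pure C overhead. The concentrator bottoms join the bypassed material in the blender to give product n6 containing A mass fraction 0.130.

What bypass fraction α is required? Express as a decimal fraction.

All 2788×0.089 = 248.13 tonne/day of A reaches n6, so n6 = 248.13/0.130 = 1908.7 tonne/day and vapour = 879.29 tonne/day.
The evaporator receives (1−α)·2788 of feed at 0.813 C and removes 0.492 of that C:
0.492×0.813×(1−α)×2788 = 879.29
(1−α) = 879.29/1115.2 = 0.7885;  α = 0.2115.

0.212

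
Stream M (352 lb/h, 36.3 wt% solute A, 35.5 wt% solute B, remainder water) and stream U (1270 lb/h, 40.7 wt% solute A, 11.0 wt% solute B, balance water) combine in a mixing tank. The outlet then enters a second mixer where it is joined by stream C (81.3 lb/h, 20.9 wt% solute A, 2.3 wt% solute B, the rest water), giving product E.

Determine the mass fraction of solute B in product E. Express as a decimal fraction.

Overall, product flow = 1703.3 lb/h.
solute B in = 352×0.355 + 1270×0.110 + 81.3×0.023 = 266.53 lb/h.
solute B fraction in E = 0.156.

0.156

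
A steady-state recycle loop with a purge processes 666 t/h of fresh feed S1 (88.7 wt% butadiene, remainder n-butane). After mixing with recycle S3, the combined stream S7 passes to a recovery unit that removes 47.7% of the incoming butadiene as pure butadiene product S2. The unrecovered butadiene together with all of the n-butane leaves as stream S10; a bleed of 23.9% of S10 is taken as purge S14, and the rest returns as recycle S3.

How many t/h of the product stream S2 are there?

468.1 t/h

butadiene in S7: m_A = 666×0.887 + (1−0.239)·(1−0.477)·m_A, so m_A = 590.74/0.6020 = 981.3 t/h.
Product S2 = 0.477×981.3 = 468.08 t/h.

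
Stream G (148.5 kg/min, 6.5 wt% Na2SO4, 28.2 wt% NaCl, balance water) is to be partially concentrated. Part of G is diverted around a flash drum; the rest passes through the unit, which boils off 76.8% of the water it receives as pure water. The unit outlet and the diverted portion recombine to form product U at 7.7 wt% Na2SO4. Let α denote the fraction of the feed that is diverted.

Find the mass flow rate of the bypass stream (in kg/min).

All 148.5×0.065 = 9.6525 kg/min of Na2SO4 reaches U, so U = 9.6525/0.077 = 125.36 kg/min and vapour = 23.143 kg/min.
The evaporator receives (1−α)·148.5 of feed at 0.653 water and removes 0.768 of that water:
0.768×0.653×(1−α)×148.5 = 23.143
(1−α) = 23.143/74.473 = 0.3108;  α = 0.6892.
Bypass flow = 0.6892×148.5 = 102.35 kg/min.

102.4 kg/min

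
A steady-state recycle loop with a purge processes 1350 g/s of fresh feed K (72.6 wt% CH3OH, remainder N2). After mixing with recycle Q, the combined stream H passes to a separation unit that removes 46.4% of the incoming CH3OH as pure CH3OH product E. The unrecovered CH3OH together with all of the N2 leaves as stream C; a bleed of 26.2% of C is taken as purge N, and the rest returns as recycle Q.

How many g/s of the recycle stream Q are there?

1683 g/s

N2 enters only via K and leaves only via the purge: 1350×0.274 = 0.262×(N2 in C), and the separation unit passes all N2, so N2 in H = N2 in C = 1411.8 g/s.
CH3OH in H: m_A = 1350×0.726 + (1−0.262)·(1−0.464)·m_A, so m_A = 980.1/0.6044 = 1621.5 g/s.
C = (1−0.464)×1621.5 + 1411.8 = 2281 g/s.
Recycle Q = (1−0.262)×2281 = 1683.4 g/s.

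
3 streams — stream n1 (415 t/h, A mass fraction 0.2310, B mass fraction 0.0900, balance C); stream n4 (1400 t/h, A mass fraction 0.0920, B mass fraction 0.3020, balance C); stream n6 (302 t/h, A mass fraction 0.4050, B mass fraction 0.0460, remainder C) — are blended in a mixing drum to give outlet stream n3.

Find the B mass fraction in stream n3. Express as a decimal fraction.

Total flow out = 415 + 1400 + 302 = 2117 t/h.
B in = 415×0.090 + 1400×0.302 + 302×0.046 = 474.04 t/h.
B mass fraction in n3 = 474.04/2117 = 0.2239.

0.2239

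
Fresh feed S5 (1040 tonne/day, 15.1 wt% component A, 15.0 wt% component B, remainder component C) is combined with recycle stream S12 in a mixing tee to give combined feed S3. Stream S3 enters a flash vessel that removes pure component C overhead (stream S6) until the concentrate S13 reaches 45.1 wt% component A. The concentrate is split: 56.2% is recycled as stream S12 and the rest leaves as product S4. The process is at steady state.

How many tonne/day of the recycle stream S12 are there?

Overall component A balance (none leaves overhead): component A in fresh feed = component A in product, i.e. 1040×0.151 = (1−0.562)·S13·0.451.
S13 = 157.04/(0.451×0.438) = 794.99 tonne/day.
Recycle S12 = 0.562×794.99 = 446.78 tonne/day.

446.8 tonne/day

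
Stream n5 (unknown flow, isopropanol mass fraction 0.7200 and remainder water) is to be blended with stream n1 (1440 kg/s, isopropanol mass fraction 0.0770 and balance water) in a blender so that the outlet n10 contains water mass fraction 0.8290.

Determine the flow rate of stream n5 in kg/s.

Let n5 be the unknown flow. Total out = 1440 + n5.
water balance: 1329.1 + 0.280·n5 = 0.829·(1440 + n5)
(0.280 − 0.829)·n5 = 0.829×1440 − 1329.1 = -135.36
n5 = -135.36 / -0.549 = 246.56 kg/s

246.6 kg/s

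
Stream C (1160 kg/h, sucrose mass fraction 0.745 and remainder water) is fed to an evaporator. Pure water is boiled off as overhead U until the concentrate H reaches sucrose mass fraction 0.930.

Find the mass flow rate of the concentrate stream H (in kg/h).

929.2 kg/h

sucrose is conserved: 1160×0.745 = 864.2 kg/h all reports to the concentrate.
Concentrate = 864.2/(target fraction) = 929.25 kg/h.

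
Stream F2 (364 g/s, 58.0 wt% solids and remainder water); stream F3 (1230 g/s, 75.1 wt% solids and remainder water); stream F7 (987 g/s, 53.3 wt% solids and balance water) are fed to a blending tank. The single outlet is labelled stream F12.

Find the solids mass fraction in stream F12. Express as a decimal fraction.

Total flow out = 364 + 1230 + 987 = 2581 g/s.
solids in = 364×0.580 + 1230×0.751 + 987×0.533 = 1660.9 g/s.
solids mass fraction in F12 = 1660.9/2581 = 0.6435.

0.6435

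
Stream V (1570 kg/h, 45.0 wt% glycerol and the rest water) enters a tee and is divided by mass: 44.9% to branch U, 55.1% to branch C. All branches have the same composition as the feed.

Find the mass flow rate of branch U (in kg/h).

704.9 kg/h

Branch U flow = 0.449×1570 = 704.93 kg/h.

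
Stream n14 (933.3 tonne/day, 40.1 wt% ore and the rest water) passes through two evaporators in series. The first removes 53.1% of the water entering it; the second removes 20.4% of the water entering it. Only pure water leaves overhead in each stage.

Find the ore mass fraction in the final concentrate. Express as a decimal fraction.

water in feed = 933.3×0.599 = 559.05 tonne/day.
After stage 1: water left = (1−0.531)×559.05 = 262.19; stream total = 636.45 tonne/day.
After stage 2: water left = (1−0.204)×262.19 = 208.71; final concentrate = 582.96 tonne/day.
ore fraction = 374.25/582.96 = 0.6420.

0.6420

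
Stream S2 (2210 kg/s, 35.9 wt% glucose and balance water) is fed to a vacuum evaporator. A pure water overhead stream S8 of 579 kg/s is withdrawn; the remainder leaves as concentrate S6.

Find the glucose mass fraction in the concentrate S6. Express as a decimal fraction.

glucose is not removed: 2210×0.359 = 793.39 kg/s of glucose enters S6.
Concentrate = 2210 − 579 = 1631 kg/s.
Mass fraction = 793.39/1631 = 0.486.

0.486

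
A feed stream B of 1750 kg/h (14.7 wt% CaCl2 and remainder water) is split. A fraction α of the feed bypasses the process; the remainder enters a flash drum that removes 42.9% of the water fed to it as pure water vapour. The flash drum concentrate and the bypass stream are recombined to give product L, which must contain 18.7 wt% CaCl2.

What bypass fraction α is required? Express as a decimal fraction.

All 1750×0.147 = 257.25 kg/h of CaCl2 reaches L, so L = 257.25/0.187 = 1375.7 kg/h and vapour = 374.33 kg/h.
The evaporator receives (1−α)·1750 of feed at 0.853 water and removes 0.429 of that water:
0.429×0.853×(1−α)×1750 = 374.33
(1−α) = 374.33/640.39 = 0.5845;  α = 0.4155.

0.415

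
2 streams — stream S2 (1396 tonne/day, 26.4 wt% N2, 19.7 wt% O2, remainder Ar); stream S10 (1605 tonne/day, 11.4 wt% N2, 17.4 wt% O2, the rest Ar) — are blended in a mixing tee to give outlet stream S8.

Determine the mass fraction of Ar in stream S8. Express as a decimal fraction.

Total flow out = 1396 + 1605 = 3001 tonne/day.
Ar in = 1396×0.539 + 1605×0.712 = 1895.2 tonne/day.
Ar mass fraction in S8 = 1895.2/3001 = 0.632.

0.632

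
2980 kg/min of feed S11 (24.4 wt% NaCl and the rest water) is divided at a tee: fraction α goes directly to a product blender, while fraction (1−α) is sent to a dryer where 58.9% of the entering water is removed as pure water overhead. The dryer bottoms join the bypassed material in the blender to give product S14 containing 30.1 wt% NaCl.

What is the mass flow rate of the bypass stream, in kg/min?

1713 kg/min

All 2980×0.244 = 727.12 kg/min of NaCl reaches S14, so S14 = 727.12/0.301 = 2415.7 kg/min and vapour = 564.32 kg/min.
The evaporator receives (1−α)·2980 of feed at 0.756 water and removes 0.589 of that water:
0.589×0.756×(1−α)×2980 = 564.32
(1−α) = 564.32/1326.9 = 0.4253;  α = 0.5747.
Bypass flow = 0.5747×2980 = 1712.7 kg/min.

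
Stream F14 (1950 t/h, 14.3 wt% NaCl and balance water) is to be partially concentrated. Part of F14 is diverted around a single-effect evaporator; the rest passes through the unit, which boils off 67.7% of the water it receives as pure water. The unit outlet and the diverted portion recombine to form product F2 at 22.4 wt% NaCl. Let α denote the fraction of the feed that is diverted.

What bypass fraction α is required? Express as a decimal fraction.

0.377

All 1950×0.143 = 278.85 t/h of NaCl reaches F2, so F2 = 278.85/0.224 = 1244.9 t/h and vapour = 705.13 t/h.
The evaporator receives (1−α)·1950 of feed at 0.857 water and removes 0.677 of that water:
0.677×0.857×(1−α)×1950 = 705.13
(1−α) = 705.13/1131.4 = 0.6233;  α = 0.3767.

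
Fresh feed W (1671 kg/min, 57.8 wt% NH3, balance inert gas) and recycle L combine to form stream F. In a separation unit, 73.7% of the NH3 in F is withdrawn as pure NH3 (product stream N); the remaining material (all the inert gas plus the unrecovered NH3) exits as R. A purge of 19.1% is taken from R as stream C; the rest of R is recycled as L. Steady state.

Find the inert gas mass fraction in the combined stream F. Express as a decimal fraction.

0.751

inert gas enters only via W and leaves only via the purge: 1671×0.422 = 0.191×(inert gas in R), and the separation unit passes all inert gas, so inert gas in F = inert gas in R = 3691.9 kg/min.
NH3 in F: m_A = 1671×0.578 + (1−0.191)·(1−0.737)·m_A, so m_A = 965.84/0.7872 = 1226.9 kg/min.
F = 1226.9 + 3691.9 = 4918.8 kg/min.
inert gas fraction in F = 3691.9/4918.8 = 0.751.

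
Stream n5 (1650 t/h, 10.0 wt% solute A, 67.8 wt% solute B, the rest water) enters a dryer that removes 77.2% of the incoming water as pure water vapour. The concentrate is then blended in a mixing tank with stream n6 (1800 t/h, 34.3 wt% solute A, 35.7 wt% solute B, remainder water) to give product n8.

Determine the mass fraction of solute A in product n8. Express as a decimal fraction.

0.247

Vapour removed = 0.772×0.222×1650 = 282.78 t/h; concentrate = 1367.2 t/h.
solute A reaching the mixer = 165 (from concentrate) + 1800×0.343 = 782.4 t/h.
Product flow = 1367.2 + 1800 = 3167.2 t/h; solute A fraction = 0.247.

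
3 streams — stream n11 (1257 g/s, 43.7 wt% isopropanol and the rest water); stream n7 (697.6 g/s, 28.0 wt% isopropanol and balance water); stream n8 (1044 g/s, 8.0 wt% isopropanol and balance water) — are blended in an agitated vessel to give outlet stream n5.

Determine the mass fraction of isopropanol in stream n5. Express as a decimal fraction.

Total flow out = 1257 + 697.6 + 1044 = 2998.6 g/s.
isopropanol in = 1257×0.437 + 697.6×0.280 + 1044×0.080 = 828.16 g/s.
isopropanol mass fraction in n5 = 828.16/2998.6 = 0.276.

0.276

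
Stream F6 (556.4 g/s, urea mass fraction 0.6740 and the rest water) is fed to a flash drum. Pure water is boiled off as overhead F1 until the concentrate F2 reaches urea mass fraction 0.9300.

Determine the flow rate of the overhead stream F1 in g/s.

urea is conserved: 556.4×0.674 = 375.01 g/s all reports to the concentrate.
Concentrate = 375.01/(target fraction) = 403.24 g/s.
Overhead = 556.4 − 403.24 = 153.16 g/s.

153.2 g/s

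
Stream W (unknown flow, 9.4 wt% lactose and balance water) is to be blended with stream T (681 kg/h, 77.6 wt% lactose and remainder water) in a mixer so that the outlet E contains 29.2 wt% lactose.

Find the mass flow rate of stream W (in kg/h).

Let W be the unknown flow. Total out = 681 + W.
lactose balance: 528.46 + 0.094·W = 0.292·(681 + W)
(0.094 − 0.292)·W = 0.292×681 − 528.46 = -329.6
W = -329.6 / -0.198 = 1664.7 kg/h

1665 kg/h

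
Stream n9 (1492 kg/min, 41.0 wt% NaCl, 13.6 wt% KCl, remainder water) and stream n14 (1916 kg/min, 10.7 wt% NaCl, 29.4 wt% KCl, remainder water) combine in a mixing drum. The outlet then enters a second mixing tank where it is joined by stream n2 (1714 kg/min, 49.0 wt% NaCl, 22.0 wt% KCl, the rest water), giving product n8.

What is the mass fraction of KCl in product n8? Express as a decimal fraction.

0.223

Overall, product flow = 5122 kg/min.
KCl in = 1492×0.136 + 1916×0.294 + 1714×0.220 = 1143.3 kg/min.
KCl fraction in n8 = 0.223.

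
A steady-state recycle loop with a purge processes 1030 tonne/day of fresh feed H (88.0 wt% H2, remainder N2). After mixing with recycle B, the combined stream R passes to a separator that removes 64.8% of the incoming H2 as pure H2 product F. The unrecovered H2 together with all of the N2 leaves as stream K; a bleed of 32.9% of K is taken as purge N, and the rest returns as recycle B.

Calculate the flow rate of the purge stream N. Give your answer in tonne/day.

261 tonne/day

N2 enters only via H and leaves only via the purge: 1030×0.120 = 0.329×(N2 in K), and the separator passes all N2, so N2 in R = N2 in K = 375.68 tonne/day.
H2 in R: m_A = 1030×0.880 + (1−0.329)·(1−0.648)·m_A, so m_A = 906.4/0.7638 = 1186.7 tonne/day.
K = (1−0.648)×1186.7 + 375.68 = 793.4 tonne/day.
Purge N = 0.329×793.4 = 261.03 tonne/day.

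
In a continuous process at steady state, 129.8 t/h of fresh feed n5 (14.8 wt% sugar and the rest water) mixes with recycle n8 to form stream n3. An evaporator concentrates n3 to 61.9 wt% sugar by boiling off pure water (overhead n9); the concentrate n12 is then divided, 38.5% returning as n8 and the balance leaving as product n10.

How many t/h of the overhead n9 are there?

Overall sugar balance (none leaves overhead): sugar in fresh feed = sugar in product, i.e. 129.8×0.148 = (1−0.385)·n12·0.619.
n12 = 19.21/(0.619×0.615) = 50.463 t/h.
Recycle n8 = 0.385×50.463 = 19.428 t/h.
Combined feed n3 = 129.8 + 19.428 = 149.23 t/h.
Overhead n9 = n3 − n12 = 149.23 − 50.463 = 98.765 t/h.

98.77 t/h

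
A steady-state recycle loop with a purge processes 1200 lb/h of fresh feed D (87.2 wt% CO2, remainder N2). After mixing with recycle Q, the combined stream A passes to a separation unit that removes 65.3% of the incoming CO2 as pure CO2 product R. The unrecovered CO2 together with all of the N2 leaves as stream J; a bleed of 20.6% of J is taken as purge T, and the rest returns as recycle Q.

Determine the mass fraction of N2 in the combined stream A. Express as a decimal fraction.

N2 enters only via D and leaves only via the purge: 1200×0.128 = 0.206×(N2 in J), and the separation unit passes all N2, so N2 in A = N2 in J = 745.63 lb/h.
CO2 in A: m_A = 1200×0.872 + (1−0.206)·(1−0.653)·m_A, so m_A = 1046.4/0.7245 = 1444.3 lb/h.
A = 1444.3 + 745.63 = 2190 lb/h.
N2 fraction in A = 745.63/2190 = 0.340.

0.340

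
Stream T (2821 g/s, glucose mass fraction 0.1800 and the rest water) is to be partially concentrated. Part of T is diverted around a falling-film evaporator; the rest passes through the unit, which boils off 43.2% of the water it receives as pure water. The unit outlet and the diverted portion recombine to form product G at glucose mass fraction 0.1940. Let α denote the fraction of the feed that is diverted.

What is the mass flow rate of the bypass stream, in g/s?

All 2821×0.180 = 507.78 g/s of glucose reaches G, so G = 507.78/0.194 = 2617.4 g/s and vapour = 203.58 g/s.
The evaporator receives (1−α)·2821 of feed at 0.820 water and removes 0.432 of that water:
0.432×0.820×(1−α)×2821 = 203.58
(1−α) = 203.58/999.31 = 0.2037;  α = 0.7963.
Bypass flow = 0.7963×2821 = 2246.3 g/s.

2246 g/s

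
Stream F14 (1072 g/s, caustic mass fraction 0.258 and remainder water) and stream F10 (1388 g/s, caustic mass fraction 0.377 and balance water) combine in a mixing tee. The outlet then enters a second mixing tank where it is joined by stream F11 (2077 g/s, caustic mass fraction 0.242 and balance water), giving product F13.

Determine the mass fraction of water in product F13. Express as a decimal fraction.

0.713

Overall, product flow = 4537 g/s.
water in = 1072×0.742 + 1388×0.623 + 2077×0.758 = 3234.5 g/s.
water fraction in F13 = 0.713.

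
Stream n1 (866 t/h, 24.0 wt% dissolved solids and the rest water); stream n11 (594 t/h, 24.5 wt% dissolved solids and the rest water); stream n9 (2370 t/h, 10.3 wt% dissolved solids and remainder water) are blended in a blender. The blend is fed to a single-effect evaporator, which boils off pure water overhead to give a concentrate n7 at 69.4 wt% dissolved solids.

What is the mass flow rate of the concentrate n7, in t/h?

860.9 t/h

dissolved solids entering = 866×0.240 + 594×0.245 + 2370×0.103 = 597.48 t/h.
All dissolved solids reports to n7, so n7 = 597.48/0.694 = 860.92 t/h.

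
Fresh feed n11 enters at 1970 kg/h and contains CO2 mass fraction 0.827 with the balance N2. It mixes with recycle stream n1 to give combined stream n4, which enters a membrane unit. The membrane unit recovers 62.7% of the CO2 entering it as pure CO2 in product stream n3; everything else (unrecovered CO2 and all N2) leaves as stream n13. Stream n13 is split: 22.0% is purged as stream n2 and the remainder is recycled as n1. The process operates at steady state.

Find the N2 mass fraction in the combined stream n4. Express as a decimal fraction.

N2 enters only via n11 and leaves only via the purge: 1970×0.173 = 0.220×(N2 in n13), and the membrane unit passes all N2, so N2 in n4 = N2 in n13 = 1549.1 kg/h.
CO2 in n4: m_A = 1970×0.827 + (1−0.220)·(1−0.627)·m_A, so m_A = 1629.2/0.7091 = 2297.7 kg/h.
n4 = 2297.7 + 1549.1 = 3846.8 kg/h.
N2 fraction in n4 = 1549.1/3846.8 = 0.403.

0.403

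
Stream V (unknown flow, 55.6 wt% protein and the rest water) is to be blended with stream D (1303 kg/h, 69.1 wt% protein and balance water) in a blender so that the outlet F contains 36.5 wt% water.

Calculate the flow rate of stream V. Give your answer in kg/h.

923.6 kg/h

Let V be the unknown flow. Total out = 1303 + V.
water balance: 402.63 + 0.444·V = 0.365·(1303 + V)
(0.444 − 0.365)·V = 0.365×1303 − 402.63 = 72.968
V = 72.968 / 0.079 = 923.65 kg/h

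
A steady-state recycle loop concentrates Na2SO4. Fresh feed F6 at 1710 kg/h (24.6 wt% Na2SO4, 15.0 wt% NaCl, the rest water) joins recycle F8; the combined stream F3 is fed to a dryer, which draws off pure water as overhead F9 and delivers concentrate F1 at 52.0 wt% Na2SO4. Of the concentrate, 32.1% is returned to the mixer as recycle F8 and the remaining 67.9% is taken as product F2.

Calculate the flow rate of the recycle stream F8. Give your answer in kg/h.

Overall Na2SO4 balance (none leaves overhead): Na2SO4 in fresh feed = Na2SO4 in product, i.e. 1710×0.246 = (1−0.321)·F1·0.520.
F1 = 420.66/(0.520×0.679) = 1191.4 kg/h.
Recycle F8 = 0.321×1191.4 = 382.44 kg/h.

382.4 kg/h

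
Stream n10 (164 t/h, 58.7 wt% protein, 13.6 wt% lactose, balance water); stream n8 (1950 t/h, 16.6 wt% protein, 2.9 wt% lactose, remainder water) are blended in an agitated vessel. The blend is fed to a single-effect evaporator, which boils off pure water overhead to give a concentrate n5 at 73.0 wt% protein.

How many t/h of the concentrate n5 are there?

575.3 t/h

protein entering = 164×0.587 + 1950×0.166 = 419.97 t/h.
All protein reports to n5, so n5 = 419.97/0.730 = 575.3 t/h.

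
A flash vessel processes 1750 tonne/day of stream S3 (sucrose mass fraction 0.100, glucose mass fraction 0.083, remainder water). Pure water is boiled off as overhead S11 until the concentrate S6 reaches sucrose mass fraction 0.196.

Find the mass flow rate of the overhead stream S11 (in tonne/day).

857.1 tonne/day

sucrose is conserved: 1750×0.100 = 175 tonne/day all reports to the concentrate.
Concentrate = 175/(target fraction) = 892.86 tonne/day.
Overhead = 1750 − 892.86 = 857.14 tonne/day.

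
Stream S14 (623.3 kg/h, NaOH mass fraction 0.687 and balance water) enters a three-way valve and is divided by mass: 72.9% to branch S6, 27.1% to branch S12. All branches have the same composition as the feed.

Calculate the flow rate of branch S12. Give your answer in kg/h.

168.9 kg/h

Branch S12 flow = 0.271×623.3 = 168.91 kg/h.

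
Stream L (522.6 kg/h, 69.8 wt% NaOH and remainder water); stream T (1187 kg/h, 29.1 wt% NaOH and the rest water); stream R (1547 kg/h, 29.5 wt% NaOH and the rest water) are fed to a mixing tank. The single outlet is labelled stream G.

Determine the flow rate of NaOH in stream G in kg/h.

1167 kg/h

NaOH out = NaOH in = 522.6×0.698 + 1187×0.291 + 1547×0.295 = 1166.6 kg/h.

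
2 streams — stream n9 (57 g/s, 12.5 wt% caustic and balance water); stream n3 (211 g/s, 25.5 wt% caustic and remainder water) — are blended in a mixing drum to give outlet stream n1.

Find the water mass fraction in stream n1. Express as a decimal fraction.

Total flow out = 57 + 211 = 268 g/s.
water in = 57×0.875 + 211×0.745 = 207.07 g/s.
water mass fraction in n1 = 207.07/268 = 0.773.

0.773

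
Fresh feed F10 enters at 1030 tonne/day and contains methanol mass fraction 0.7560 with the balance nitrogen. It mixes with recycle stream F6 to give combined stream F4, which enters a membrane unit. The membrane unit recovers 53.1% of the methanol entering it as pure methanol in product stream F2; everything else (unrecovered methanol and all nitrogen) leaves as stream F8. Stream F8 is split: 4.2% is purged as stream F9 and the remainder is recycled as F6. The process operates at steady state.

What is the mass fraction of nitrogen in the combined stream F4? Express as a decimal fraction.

nitrogen enters only via F10 and leaves only via the purge: 1030×0.244 = 0.042×(nitrogen in F8), and the membrane unit passes all nitrogen, so nitrogen in F4 = nitrogen in F8 = 5983.8 tonne/day.
methanol in F4: m_A = 1030×0.756 + (1−0.042)·(1−0.531)·m_A, so m_A = 778.68/0.5507 = 1414 tonne/day.
F4 = 1414 + 5983.8 = 7397.8 tonne/day.
nitrogen fraction in F4 = 5983.8/7397.8 = 0.8089.

0.8089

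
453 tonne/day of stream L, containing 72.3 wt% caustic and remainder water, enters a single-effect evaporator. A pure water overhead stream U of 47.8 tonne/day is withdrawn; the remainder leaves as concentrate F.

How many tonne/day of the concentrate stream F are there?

405.2 tonne/day

Concentrate = 453 − 47.8 = 405.2 tonne/day.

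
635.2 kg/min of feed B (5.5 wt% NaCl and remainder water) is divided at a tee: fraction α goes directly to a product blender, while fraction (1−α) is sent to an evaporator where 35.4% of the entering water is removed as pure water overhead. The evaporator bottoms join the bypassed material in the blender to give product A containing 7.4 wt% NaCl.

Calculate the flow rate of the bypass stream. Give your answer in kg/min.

All 635.2×0.055 = 34.936 kg/min of NaCl reaches A, so A = 34.936/0.074 = 472.11 kg/min and vapour = 163.09 kg/min.
The evaporator receives (1−α)·635.2 of feed at 0.945 water and removes 0.354 of that water:
0.354×0.945×(1−α)×635.2 = 163.09
(1−α) = 163.09/212.49 = 0.7675;  α = 0.2325.
Bypass flow = 0.2325×635.2 = 147.67 kg/min.

147.7 kg/min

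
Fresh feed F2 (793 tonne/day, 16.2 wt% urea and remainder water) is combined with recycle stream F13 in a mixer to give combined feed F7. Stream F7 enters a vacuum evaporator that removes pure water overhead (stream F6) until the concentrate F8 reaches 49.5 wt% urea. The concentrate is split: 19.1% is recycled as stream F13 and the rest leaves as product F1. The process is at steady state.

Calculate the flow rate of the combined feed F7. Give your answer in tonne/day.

Overall urea balance (none leaves overhead): urea in fresh feed = urea in product, i.e. 793×0.162 = (1−0.191)·F8·0.495.
F8 = 128.47/(0.495×0.809) = 320.8 tonne/day.
Recycle F13 = 0.191×320.8 = 61.273 tonne/day.
Combined feed F7 = 793 + 61.273 = 854.27 tonne/day.

854.3 tonne/day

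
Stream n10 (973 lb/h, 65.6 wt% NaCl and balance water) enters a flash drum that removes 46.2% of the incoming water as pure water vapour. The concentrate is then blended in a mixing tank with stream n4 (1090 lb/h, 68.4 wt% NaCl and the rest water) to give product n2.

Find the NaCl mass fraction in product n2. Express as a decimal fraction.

0.725

Vapour removed = 0.462×0.344×973 = 154.64 lb/h; concentrate = 818.36 lb/h.
NaCl reaching the mixer = 638.29 (from concentrate) + 1090×0.684 = 1383.8 lb/h.
Product flow = 818.36 + 1090 = 1908.4 lb/h; NaCl fraction = 0.725.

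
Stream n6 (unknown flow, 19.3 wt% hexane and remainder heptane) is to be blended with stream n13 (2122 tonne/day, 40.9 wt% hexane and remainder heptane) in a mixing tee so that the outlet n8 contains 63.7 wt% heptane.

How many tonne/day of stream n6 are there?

Let n6 be the unknown flow. Total out = 2122 + n6.
heptane balance: 1254.1 + 0.807·n6 = 0.637·(2122 + n6)
(0.807 − 0.637)·n6 = 0.637×2122 − 1254.1 = 97.612
n6 = 97.612 / 0.170 = 574.19 tonne/day

574.2 tonne/day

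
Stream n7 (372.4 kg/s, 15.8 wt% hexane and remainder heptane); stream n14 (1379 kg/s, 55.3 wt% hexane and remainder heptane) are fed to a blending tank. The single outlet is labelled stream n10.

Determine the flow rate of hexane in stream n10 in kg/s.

821.4 kg/s

hexane out = hexane in = 372.4×0.158 + 1379×0.553 = 821.43 kg/s.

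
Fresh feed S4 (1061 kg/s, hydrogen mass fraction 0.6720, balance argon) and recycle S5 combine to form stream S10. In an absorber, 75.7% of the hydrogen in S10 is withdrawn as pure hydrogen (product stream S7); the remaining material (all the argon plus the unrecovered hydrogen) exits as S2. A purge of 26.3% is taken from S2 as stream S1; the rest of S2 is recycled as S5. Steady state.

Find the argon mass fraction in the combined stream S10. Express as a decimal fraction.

0.6037

argon enters only via S4 and leaves only via the purge: 1061×0.328 = 0.263×(argon in S2), and the absorber passes all argon, so argon in S10 = argon in S2 = 1323.2 kg/s.
hydrogen in S10: m_A = 1061×0.672 + (1−0.263)·(1−0.757)·m_A, so m_A = 712.99/0.8209 = 868.54 kg/s.
S10 = 868.54 + 1323.2 = 2191.8 kg/s.
argon fraction in S10 = 1323.2/2191.8 = 0.6037.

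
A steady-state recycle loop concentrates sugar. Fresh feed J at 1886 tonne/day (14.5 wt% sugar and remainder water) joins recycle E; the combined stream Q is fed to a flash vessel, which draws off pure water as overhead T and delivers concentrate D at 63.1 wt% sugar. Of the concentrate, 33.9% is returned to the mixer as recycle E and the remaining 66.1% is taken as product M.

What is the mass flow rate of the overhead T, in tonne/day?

1453 tonne/day

Overall sugar balance (none leaves overhead): sugar in fresh feed = sugar in product, i.e. 1886×0.145 = (1−0.339)·D·0.631.
D = 273.47/(0.631×0.661) = 655.66 tonne/day.
Recycle E = 0.339×655.66 = 222.27 tonne/day.
Combined feed Q = 1886 + 222.27 = 2108.3 tonne/day.
Overhead T = Q − D = 2108.3 − 655.66 = 1452.6 tonne/day.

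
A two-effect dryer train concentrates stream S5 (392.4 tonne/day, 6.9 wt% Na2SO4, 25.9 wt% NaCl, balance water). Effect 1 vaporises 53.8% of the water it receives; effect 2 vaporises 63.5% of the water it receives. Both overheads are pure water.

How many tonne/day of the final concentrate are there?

173.2 tonne/day

water in feed = 392.4×0.672 = 263.69 tonne/day.
After stage 1: water left = (1−0.538)×263.69 = 121.83; stream total = 250.53 tonne/day.
After stage 2: water left = (1−0.635)×121.83 = 44.467; final concentrate = 173.17 tonne/day.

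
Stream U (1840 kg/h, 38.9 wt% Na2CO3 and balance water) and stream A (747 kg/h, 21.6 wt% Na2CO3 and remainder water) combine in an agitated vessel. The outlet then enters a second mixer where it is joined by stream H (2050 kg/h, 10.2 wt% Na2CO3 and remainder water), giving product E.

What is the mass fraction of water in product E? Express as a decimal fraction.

Overall, product flow = 4637 kg/h.
water in = 1840×0.611 + 747×0.784 + 2050×0.898 = 3550.8 kg/h.
water fraction in E = 0.766.

0.766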